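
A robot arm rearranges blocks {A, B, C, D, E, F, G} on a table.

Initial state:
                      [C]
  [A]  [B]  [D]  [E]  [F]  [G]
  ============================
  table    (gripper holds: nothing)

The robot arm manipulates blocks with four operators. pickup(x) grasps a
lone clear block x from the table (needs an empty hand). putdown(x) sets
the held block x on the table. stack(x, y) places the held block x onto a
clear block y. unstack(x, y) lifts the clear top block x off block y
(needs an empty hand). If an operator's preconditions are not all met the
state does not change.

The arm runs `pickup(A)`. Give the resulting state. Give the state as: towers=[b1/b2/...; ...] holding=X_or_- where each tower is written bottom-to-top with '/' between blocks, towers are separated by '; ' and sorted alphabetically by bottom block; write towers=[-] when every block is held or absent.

before: towers=[A; B; D; E; F/C; G] holding=-
pre[pickup(A)]: clear(A) ✓, ontable(A) ✓, handempty ✓
all met → apply pickup(A)
after:  towers=[B; D; E; F/C; G] holding=A

towers=[B; D; E; F/C; G] holding=A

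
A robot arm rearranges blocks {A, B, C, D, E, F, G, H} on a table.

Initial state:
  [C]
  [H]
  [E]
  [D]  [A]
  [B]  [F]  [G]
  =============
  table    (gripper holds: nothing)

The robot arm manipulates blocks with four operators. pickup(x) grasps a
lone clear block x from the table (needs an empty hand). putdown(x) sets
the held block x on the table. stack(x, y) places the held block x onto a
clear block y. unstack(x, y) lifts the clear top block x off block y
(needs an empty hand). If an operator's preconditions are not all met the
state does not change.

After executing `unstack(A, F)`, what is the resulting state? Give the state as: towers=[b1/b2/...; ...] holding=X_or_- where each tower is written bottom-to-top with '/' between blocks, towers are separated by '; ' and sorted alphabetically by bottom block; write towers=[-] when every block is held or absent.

before: towers=[B/D/E/H/C; F/A; G] holding=-
pre[unstack(A, F)]: on(A,F) ok, clear(A) ok, handempty ok
all met → apply unstack(A, F)
after:  towers=[B/D/E/H/C; F; G] holding=A

towers=[B/D/E/H/C; F; G] holding=A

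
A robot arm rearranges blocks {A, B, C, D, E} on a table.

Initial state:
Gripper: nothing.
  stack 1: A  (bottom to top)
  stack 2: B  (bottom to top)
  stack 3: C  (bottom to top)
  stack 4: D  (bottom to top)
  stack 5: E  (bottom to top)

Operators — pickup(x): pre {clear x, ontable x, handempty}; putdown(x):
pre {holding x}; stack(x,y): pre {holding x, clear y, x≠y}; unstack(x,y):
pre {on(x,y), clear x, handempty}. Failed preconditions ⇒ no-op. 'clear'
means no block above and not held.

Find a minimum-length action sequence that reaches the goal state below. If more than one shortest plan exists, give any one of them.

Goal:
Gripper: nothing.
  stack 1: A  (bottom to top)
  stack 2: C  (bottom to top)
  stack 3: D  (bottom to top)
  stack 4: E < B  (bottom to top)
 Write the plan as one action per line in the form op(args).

pickup(B)
stack(B, E)

step 1 (pickup(B)): towers=[A; C; D; E] holding=B
step 2 (stack(B, E)): towers=[A; C; D; E/B] holding=-
goal check: towers=[A; C; D; E/B] holding=- — reached (length 2, optimal by BFS)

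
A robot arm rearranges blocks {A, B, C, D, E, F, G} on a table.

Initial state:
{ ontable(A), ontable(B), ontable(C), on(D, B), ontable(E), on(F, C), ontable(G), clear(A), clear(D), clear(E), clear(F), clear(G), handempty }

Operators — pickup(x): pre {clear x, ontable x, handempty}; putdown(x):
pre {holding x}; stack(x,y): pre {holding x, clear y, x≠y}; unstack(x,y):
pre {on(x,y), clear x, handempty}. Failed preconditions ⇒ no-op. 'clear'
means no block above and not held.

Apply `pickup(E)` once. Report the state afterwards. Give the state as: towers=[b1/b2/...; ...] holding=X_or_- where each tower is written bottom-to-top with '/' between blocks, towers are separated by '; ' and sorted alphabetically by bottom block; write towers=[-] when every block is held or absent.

before: towers=[A; B/D; C/F; E; G] holding=-
pre[pickup(E)]: clear(E) yes, ontable(E) yes, handempty yes
all met → apply pickup(E)
after:  towers=[A; B/D; C/F; G] holding=E

towers=[A; B/D; C/F; G] holding=E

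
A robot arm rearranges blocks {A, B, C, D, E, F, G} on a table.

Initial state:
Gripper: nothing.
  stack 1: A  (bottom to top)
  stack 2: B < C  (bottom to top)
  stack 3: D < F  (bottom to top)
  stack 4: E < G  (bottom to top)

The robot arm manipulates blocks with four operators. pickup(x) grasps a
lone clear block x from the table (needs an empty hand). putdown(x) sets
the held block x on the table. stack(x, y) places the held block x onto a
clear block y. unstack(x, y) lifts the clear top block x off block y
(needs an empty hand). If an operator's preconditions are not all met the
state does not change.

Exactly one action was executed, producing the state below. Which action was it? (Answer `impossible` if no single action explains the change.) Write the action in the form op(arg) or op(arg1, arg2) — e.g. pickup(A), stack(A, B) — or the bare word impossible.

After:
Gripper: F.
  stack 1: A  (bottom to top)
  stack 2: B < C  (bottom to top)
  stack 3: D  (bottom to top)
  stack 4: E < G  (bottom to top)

unstack(F, D)

target: towers=[A; B/C; D; E/G] holding=F
     unstack(F, D) → towers=[A; B/C; D; E/G] holding=F  ← match
     unstack(G, E) → towers=[A; B/C; D/F; E] holding=G
         pickup(A) → towers=[B/C; D/F; E/G] holding=A
     unstack(C, B) → towers=[A; B; D/F; E/G] holding=C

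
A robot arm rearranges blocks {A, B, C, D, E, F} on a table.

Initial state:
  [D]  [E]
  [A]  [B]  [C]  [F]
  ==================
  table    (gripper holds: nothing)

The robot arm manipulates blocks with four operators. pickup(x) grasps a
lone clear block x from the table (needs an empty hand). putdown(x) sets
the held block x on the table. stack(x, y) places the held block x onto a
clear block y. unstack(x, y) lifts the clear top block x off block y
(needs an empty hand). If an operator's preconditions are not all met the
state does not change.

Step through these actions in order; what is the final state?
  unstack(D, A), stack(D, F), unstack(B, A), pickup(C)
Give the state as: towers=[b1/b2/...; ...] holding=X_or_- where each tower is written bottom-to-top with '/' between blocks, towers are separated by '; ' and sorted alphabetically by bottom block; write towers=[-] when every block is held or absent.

step 1 (unstack(D, A)): towers=[A; B/E; C; F] holding=D
step 2 (stack(D, F)): towers=[A; B/E; C; F/D] holding=-
step 3 (unstack(B, A)) [no-op]: towers=[A; B/E; C; F/D] holding=-
step 4 (pickup(C)): towers=[A; B/E; F/D] holding=C

towers=[A; B/E; F/D] holding=C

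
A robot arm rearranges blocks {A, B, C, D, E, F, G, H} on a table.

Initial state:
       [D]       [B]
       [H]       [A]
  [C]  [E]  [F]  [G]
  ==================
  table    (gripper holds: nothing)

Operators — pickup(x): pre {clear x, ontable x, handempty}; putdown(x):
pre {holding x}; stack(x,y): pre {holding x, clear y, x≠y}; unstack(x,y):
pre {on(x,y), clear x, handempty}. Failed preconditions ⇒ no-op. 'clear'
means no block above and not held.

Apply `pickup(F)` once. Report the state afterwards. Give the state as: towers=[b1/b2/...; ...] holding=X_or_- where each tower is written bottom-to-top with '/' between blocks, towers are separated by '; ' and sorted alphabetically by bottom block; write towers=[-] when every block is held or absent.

before: towers=[C; E/H/D; F; G/A/B] holding=-
pre[pickup(F)]: clear(F) ok, ontable(F) ok, handempty ok
all met → apply pickup(F)
after:  towers=[C; E/H/D; G/A/B] holding=F

towers=[C; E/H/D; G/A/B] holding=F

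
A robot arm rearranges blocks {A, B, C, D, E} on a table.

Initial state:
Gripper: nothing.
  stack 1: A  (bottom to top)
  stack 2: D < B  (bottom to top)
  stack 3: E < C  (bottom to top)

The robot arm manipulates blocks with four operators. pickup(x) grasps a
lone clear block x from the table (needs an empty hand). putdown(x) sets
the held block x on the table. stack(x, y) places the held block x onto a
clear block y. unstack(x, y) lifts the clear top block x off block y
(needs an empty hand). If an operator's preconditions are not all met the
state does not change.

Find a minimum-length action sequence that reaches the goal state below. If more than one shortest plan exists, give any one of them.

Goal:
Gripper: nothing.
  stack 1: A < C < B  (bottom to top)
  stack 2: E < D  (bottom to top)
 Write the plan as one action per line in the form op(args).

unstack(C, E)
stack(C, A)
unstack(B, D)
stack(B, C)
pickup(D)
stack(D, E)

step 1 (unstack(C, E)): towers=[A; D/B; E] holding=C
step 2 (stack(C, A)): towers=[A/C; D/B; E] holding=-
step 3 (unstack(B, D)): towers=[A/C; D; E] holding=B
step 4 (stack(B, C)): towers=[A/C/B; D; E] holding=-
step 5 (pickup(D)): towers=[A/C/B; E] holding=D
step 6 (stack(D, E)): towers=[A/C/B; E/D] holding=-
goal check: towers=[A/C/B; E/D] holding=- — reached (length 6, optimal by BFS)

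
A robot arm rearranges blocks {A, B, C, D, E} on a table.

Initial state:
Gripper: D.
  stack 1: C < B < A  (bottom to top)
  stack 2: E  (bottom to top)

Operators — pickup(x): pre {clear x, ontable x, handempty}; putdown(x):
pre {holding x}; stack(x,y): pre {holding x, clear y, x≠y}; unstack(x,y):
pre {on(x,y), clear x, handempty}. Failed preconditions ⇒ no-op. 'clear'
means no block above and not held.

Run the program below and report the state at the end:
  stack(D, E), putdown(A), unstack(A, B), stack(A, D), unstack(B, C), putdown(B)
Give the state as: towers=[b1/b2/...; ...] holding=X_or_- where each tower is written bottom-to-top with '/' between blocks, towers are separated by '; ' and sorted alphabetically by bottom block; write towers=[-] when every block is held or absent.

towers=[B; C; E/D/A] holding=-

step 1 (stack(D, E)): towers=[C/B/A; E/D] holding=-
step 2 (putdown(A)) [no-op]: towers=[C/B/A; E/D] holding=-
step 3 (unstack(A, B)): towers=[C/B; E/D] holding=A
step 4 (stack(A, D)): towers=[C/B; E/D/A] holding=-
step 5 (unstack(B, C)): towers=[C; E/D/A] holding=B
step 6 (putdown(B)): towers=[B; C; E/D/A] holding=-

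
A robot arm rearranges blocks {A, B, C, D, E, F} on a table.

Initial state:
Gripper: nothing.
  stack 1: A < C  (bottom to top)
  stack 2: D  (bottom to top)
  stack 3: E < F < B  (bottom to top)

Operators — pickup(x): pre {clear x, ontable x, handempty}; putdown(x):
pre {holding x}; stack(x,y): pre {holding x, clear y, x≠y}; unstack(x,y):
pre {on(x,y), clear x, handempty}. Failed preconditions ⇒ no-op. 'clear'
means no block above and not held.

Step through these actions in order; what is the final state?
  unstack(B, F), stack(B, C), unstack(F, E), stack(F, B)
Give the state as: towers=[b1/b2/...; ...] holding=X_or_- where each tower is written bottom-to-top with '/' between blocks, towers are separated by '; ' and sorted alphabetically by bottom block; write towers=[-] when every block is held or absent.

step 1 (unstack(B, F)): towers=[A/C; D; E/F] holding=B
step 2 (stack(B, C)): towers=[A/C/B; D; E/F] holding=-
step 3 (unstack(F, E)): towers=[A/C/B; D; E] holding=F
step 4 (stack(F, B)): towers=[A/C/B/F; D; E] holding=-

towers=[A/C/B/F; D; E] holding=-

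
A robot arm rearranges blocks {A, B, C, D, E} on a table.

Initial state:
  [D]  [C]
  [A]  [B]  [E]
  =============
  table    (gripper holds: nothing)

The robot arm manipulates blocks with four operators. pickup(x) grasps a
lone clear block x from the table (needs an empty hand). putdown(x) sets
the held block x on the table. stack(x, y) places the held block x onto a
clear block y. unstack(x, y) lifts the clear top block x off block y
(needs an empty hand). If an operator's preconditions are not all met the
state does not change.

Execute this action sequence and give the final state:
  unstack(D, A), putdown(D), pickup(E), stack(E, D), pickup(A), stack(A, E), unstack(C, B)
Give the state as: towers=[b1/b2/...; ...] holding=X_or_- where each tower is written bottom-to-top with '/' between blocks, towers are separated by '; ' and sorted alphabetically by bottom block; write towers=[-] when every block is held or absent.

towers=[B; D/E/A] holding=C

step 1 (unstack(D, A)): towers=[A; B/C; E] holding=D
step 2 (putdown(D)): towers=[A; B/C; D; E] holding=-
step 3 (pickup(E)): towers=[A; B/C; D] holding=E
step 4 (stack(E, D)): towers=[A; B/C; D/E] holding=-
step 5 (pickup(A)): towers=[B/C; D/E] holding=A
step 6 (stack(A, E)): towers=[B/C; D/E/A] holding=-
step 7 (unstack(C, B)): towers=[B; D/E/A] holding=C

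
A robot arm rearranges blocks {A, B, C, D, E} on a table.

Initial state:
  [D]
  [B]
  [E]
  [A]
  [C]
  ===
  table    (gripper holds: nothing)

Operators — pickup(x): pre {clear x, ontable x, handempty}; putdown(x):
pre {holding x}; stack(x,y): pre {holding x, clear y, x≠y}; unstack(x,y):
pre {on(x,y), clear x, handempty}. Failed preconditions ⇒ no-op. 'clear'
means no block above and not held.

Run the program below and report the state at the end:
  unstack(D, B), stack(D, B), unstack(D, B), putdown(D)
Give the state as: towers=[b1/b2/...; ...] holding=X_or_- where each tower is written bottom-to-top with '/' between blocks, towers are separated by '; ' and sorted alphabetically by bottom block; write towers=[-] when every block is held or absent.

step 1 (unstack(D, B)): towers=[C/A/E/B] holding=D
step 2 (stack(D, B)): towers=[C/A/E/B/D] holding=-
step 3 (unstack(D, B)): towers=[C/A/E/B] holding=D
step 4 (putdown(D)): towers=[C/A/E/B; D] holding=-

towers=[C/A/E/B; D] holding=-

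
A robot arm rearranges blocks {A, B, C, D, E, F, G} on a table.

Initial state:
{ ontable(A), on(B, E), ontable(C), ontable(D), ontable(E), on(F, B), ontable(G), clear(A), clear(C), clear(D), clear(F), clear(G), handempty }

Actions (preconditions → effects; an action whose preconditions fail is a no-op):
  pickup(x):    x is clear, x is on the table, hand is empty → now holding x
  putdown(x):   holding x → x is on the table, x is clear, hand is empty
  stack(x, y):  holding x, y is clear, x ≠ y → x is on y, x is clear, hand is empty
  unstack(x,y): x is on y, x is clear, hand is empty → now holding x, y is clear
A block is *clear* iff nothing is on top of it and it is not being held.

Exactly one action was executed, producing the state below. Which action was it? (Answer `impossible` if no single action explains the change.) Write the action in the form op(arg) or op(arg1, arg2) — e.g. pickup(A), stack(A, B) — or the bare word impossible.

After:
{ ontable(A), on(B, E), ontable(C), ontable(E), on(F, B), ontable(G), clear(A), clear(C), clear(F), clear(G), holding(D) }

target: towers=[A; C; E/B/F; G] holding=D
     unstack(F, B) → towers=[A; C; D; E/B; G] holding=F
         pickup(G) → towers=[A; C; D; E/B/F] holding=G
         pickup(D) → towers=[A; C; E/B/F; G] holding=D  ← match
         pickup(A) → towers=[C; D; E/B/F; G] holding=A
         pickup(C) → towers=[A; D; E/B/F; G] holding=C

pickup(D)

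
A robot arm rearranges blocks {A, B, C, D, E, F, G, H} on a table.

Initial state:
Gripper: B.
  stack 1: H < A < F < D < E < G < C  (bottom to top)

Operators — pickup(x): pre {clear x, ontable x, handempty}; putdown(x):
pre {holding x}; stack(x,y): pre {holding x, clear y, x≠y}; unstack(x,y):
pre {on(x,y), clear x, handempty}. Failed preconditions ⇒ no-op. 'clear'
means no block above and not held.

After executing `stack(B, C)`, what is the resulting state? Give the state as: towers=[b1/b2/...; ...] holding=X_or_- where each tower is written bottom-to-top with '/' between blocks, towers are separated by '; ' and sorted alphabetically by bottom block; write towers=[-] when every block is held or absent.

before: towers=[H/A/F/D/E/G/C] holding=B
pre[stack(B, C)]: holding(B) ok, clear(C) ok, B≠C ok
all met → apply stack(B, C)
after:  towers=[H/A/F/D/E/G/C/B] holding=-

towers=[H/A/F/D/E/G/C/B] holding=-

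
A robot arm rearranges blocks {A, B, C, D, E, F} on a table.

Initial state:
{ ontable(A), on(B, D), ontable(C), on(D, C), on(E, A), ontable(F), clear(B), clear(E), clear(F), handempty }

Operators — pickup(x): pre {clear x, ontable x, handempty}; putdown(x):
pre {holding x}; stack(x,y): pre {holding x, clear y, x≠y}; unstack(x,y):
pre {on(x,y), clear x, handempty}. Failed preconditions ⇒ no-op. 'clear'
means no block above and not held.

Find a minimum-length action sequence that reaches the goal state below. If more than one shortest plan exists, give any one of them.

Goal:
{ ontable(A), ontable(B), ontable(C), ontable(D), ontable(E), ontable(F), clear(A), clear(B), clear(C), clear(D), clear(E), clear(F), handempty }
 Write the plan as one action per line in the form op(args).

unstack(B, D)
putdown(B)
unstack(D, C)
putdown(D)
unstack(E, A)
putdown(E)

step 1 (unstack(B, D)): towers=[A/E; C/D; F] holding=B
step 2 (putdown(B)): towers=[A/E; B; C/D; F] holding=-
step 3 (unstack(D, C)): towers=[A/E; B; C; F] holding=D
step 4 (putdown(D)): towers=[A/E; B; C; D; F] holding=-
step 5 (unstack(E, A)): towers=[A; B; C; D; F] holding=E
step 6 (putdown(E)): towers=[A; B; C; D; E; F] holding=-
goal check: towers=[A; B; C; D; E; F] holding=- — reached (length 6, optimal by BFS)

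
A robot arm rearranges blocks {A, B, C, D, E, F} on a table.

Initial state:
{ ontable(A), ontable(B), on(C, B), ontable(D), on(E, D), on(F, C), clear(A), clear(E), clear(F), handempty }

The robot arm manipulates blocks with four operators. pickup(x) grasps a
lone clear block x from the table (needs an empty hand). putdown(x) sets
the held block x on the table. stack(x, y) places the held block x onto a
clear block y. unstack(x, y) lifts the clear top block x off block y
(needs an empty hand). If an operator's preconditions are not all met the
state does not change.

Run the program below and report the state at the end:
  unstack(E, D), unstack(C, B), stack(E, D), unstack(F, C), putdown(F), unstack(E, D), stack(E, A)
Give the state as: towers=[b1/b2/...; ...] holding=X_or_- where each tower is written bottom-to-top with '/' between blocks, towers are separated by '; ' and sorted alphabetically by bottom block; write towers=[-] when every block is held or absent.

towers=[A/E; B/C; D; F] holding=-

step 1 (unstack(E, D)): towers=[A; B/C/F; D] holding=E
step 2 (unstack(C, B)) [no-op]: towers=[A; B/C/F; D] holding=E
step 3 (stack(E, D)): towers=[A; B/C/F; D/E] holding=-
step 4 (unstack(F, C)): towers=[A; B/C; D/E] holding=F
step 5 (putdown(F)): towers=[A; B/C; D/E; F] holding=-
step 6 (unstack(E, D)): towers=[A; B/C; D; F] holding=E
step 7 (stack(E, A)): towers=[A/E; B/C; D; F] holding=-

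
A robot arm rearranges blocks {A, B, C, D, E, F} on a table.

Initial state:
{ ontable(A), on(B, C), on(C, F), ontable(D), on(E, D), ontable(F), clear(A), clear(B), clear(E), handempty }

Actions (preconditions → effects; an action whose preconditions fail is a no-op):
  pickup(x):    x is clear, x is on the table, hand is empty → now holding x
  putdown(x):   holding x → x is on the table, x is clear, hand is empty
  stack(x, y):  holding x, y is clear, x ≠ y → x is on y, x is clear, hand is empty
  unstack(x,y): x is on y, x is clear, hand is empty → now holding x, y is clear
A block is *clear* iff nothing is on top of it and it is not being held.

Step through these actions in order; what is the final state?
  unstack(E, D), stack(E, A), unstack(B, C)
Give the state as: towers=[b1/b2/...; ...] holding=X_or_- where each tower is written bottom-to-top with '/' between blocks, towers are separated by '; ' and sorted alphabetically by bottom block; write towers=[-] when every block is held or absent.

step 1 (unstack(E, D)): towers=[A; D; F/C/B] holding=E
step 2 (stack(E, A)): towers=[A/E; D; F/C/B] holding=-
step 3 (unstack(B, C)): towers=[A/E; D; F/C] holding=B

towers=[A/E; D; F/C] holding=B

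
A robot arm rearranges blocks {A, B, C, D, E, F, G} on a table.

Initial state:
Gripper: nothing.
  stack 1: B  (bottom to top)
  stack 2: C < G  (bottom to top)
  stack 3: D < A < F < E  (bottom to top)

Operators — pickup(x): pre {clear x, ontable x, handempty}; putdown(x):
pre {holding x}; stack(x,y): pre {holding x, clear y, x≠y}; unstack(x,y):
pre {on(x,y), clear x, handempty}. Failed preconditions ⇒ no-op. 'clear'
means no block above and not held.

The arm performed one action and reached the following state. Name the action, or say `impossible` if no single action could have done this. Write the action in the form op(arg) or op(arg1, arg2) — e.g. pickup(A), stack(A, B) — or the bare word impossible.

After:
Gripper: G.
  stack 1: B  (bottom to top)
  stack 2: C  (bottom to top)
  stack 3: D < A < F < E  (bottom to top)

unstack(G, C)

target: towers=[B; C; D/A/F/E] holding=G
         pickup(B) → towers=[C/G; D/A/F/E] holding=B
     unstack(G, C) → towers=[B; C; D/A/F/E] holding=G  ← match
     unstack(E, F) → towers=[B; C/G; D/A/F] holding=E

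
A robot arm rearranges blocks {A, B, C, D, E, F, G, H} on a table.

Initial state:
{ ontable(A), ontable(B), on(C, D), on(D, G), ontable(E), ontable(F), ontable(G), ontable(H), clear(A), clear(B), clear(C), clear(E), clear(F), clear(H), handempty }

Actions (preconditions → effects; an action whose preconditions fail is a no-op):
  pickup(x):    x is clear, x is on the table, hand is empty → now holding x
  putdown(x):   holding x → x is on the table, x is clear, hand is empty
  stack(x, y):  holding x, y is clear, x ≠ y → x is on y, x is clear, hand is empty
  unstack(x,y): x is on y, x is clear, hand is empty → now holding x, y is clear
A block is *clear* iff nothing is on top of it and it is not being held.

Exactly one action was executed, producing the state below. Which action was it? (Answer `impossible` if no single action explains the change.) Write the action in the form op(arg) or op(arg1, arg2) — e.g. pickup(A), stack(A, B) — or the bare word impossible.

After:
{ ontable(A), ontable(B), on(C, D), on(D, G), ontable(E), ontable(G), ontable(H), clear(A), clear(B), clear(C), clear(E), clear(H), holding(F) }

pickup(F)

target: towers=[A; B; E; G/D/C; H] holding=F
         pickup(A) → towers=[B; E; F; G/D/C; H] holding=A
         pickup(E) → towers=[A; B; F; G/D/C; H] holding=E
         pickup(H) → towers=[A; B; E; F; G/D/C] holding=H
         pickup(B) → towers=[A; E; F; G/D/C; H] holding=B
         pickup(F) → towers=[A; B; E; G/D/C; H] holding=F  ← match
     unstack(C, D) → towers=[A; B; E; F; G/D; H] holding=C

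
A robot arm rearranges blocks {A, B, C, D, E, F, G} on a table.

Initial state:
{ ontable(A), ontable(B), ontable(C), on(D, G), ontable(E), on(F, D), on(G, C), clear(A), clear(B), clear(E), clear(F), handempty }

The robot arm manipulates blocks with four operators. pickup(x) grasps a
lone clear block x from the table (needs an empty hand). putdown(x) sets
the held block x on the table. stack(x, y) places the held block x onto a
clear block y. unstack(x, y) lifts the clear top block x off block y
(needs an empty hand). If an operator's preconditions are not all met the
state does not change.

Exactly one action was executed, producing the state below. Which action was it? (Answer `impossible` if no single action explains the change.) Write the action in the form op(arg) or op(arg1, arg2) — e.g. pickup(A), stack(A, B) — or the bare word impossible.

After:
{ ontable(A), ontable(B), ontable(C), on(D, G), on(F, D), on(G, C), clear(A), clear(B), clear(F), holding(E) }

target: towers=[A; B; C/G/D/F] holding=E
         pickup(B) → towers=[A; C/G/D/F; E] holding=B
     unstack(F, D) → towers=[A; B; C/G/D; E] holding=F
         pickup(A) → towers=[B; C/G/D/F; E] holding=A
         pickup(E) → towers=[A; B; C/G/D/F] holding=E  ← match

pickup(E)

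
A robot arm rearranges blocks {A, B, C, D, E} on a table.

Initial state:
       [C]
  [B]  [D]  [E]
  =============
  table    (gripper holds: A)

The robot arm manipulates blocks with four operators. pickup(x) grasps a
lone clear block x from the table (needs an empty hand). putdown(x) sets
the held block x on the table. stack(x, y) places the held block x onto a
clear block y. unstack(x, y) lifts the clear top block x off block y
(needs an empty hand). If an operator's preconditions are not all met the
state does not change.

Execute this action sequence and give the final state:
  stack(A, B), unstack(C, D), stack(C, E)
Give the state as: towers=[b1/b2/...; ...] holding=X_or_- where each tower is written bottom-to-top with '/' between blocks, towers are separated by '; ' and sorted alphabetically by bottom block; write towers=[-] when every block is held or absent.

towers=[B/A; D; E/C] holding=-

step 1 (stack(A, B)): towers=[B/A; D/C; E] holding=-
step 2 (unstack(C, D)): towers=[B/A; D; E] holding=C
step 3 (stack(C, E)): towers=[B/A; D; E/C] holding=-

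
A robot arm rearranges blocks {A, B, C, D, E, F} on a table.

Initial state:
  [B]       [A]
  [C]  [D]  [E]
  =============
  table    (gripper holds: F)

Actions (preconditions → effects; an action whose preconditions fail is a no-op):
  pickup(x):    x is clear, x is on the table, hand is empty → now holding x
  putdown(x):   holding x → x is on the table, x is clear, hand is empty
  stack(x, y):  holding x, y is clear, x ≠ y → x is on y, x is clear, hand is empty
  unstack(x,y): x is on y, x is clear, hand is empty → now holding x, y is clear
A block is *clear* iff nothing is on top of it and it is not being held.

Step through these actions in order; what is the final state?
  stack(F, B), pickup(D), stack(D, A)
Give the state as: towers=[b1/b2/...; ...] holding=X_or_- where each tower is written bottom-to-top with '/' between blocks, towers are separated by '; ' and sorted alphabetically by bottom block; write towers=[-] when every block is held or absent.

step 1 (stack(F, B)): towers=[C/B/F; D; E/A] holding=-
step 2 (pickup(D)): towers=[C/B/F; E/A] holding=D
step 3 (stack(D, A)): towers=[C/B/F; E/A/D] holding=-

towers=[C/B/F; E/A/D] holding=-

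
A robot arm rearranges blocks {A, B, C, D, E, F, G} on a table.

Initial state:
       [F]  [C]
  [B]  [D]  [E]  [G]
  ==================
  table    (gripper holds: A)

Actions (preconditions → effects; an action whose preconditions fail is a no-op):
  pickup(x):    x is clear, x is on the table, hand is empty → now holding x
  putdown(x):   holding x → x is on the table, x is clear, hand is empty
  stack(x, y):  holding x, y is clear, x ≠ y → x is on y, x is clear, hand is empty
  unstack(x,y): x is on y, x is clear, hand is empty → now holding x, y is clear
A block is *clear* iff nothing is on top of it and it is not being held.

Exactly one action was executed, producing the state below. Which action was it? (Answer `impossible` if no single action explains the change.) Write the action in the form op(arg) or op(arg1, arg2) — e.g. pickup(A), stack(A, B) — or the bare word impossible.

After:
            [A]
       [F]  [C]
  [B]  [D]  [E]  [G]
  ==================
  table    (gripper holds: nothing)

stack(A, C)

target: towers=[B; D/F; E/C/A; G] holding=-
        putdown(A) → towers=[A; B; D/F; E/C; G] holding=-
       stack(A, B) → towers=[B/A; D/F; E/C; G] holding=-
       stack(A, F) → towers=[B; D/F/A; E/C; G] holding=-
       stack(A, G) → towers=[B; D/F; E/C; G/A] holding=-
       stack(A, C) → towers=[B; D/F; E/C/A; G] holding=-  ← match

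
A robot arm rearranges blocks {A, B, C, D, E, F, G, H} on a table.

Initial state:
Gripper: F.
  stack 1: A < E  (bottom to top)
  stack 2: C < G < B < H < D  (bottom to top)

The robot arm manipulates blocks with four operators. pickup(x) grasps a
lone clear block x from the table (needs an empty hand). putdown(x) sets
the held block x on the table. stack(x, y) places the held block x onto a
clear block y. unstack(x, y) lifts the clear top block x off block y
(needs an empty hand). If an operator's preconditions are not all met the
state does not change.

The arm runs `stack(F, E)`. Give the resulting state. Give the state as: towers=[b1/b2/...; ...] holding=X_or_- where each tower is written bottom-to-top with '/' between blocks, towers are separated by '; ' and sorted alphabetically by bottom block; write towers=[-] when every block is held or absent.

towers=[A/E/F; C/G/B/H/D] holding=-

before: towers=[A/E; C/G/B/H/D] holding=F
pre[stack(F, E)]: holding(F) yes, clear(E) yes, F≠E yes
all met → apply stack(F, E)
after:  towers=[A/E/F; C/G/B/H/D] holding=-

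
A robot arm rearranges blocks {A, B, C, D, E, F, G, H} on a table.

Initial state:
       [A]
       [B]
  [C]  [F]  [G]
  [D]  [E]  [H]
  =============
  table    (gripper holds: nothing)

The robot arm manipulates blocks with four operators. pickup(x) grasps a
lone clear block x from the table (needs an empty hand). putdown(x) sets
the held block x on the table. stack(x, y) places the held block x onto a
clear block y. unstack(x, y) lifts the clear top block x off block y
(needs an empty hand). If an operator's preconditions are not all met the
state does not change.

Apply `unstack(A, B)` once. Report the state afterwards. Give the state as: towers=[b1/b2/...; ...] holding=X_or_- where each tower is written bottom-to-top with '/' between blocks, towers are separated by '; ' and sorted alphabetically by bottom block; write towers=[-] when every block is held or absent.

towers=[D/C; E/F/B; H/G] holding=A

before: towers=[D/C; E/F/B/A; H/G] holding=-
pre[unstack(A, B)]: on(A,B) ✓, clear(A) ✓, handempty ✓
all met → apply unstack(A, B)
after:  towers=[D/C; E/F/B; H/G] holding=A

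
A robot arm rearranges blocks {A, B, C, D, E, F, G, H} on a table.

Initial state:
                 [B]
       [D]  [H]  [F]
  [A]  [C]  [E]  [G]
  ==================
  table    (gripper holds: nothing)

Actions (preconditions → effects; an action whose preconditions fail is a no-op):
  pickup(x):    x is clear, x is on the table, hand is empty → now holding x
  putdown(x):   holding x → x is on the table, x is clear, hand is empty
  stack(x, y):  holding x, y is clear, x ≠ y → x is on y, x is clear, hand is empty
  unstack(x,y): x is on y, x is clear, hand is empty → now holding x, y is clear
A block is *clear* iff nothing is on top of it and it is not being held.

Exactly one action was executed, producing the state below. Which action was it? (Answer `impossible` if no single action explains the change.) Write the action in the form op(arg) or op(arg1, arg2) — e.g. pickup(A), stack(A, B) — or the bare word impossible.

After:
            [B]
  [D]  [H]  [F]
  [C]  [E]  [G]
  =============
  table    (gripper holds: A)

pickup(A)

target: towers=[C/D; E/H; G/F/B] holding=A
         pickup(A) → towers=[C/D; E/H; G/F/B] holding=A  ← match
     unstack(H, E) → towers=[A; C/D; E; G/F/B] holding=H
     unstack(B, F) → towers=[A; C/D; E/H; G/F] holding=B
     unstack(D, C) → towers=[A; C; E/H; G/F/B] holding=D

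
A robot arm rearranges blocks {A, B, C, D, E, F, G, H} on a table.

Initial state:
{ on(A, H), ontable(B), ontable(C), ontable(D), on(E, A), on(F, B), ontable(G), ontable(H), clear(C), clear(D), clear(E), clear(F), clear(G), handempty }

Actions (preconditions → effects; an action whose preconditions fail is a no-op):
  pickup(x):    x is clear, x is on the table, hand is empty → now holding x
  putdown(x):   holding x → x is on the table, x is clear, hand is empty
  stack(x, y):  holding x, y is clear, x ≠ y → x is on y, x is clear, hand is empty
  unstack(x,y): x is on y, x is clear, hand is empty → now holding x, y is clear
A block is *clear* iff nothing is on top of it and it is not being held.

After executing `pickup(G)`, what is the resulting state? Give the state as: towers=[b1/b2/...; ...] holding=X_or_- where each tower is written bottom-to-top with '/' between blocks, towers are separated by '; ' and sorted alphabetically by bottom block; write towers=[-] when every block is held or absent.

before: towers=[B/F; C; D; G; H/A/E] holding=-
pre[pickup(G)]: clear(G) ok, ontable(G) ok, handempty ok
all met → apply pickup(G)
after:  towers=[B/F; C; D; H/A/E] holding=G

towers=[B/F; C; D; H/A/E] holding=G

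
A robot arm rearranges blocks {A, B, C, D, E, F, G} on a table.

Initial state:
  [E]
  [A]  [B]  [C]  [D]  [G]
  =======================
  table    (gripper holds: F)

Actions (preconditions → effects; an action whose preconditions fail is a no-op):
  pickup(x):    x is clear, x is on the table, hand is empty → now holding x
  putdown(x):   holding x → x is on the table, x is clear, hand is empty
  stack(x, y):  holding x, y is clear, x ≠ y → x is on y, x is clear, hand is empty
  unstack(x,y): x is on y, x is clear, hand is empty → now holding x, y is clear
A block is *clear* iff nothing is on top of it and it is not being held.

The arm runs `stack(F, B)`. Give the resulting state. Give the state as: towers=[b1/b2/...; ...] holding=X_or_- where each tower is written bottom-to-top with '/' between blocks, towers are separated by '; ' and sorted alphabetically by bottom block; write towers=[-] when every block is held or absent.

towers=[A/E; B/F; C; D; G] holding=-

before: towers=[A/E; B; C; D; G] holding=F
pre[stack(F, B)]: holding(F) yes, clear(B) yes, F≠B yes
all met → apply stack(F, B)
after:  towers=[A/E; B/F; C; D; G] holding=-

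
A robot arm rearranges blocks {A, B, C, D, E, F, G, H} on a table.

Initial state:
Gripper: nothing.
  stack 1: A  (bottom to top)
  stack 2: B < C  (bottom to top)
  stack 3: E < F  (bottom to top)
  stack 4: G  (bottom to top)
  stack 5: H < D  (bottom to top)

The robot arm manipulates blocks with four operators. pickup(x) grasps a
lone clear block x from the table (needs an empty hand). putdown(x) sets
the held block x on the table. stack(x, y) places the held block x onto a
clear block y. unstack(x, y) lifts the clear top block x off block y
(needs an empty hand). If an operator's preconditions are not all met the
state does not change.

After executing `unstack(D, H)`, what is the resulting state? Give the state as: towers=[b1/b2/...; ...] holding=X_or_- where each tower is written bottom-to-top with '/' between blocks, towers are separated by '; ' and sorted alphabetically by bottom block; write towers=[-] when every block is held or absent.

before: towers=[A; B/C; E/F; G; H/D] holding=-
pre[unstack(D, H)]: on(D,H) yes, clear(D) yes, handempty yes
all met → apply unstack(D, H)
after:  towers=[A; B/C; E/F; G; H] holding=D

towers=[A; B/C; E/F; G; H] holding=D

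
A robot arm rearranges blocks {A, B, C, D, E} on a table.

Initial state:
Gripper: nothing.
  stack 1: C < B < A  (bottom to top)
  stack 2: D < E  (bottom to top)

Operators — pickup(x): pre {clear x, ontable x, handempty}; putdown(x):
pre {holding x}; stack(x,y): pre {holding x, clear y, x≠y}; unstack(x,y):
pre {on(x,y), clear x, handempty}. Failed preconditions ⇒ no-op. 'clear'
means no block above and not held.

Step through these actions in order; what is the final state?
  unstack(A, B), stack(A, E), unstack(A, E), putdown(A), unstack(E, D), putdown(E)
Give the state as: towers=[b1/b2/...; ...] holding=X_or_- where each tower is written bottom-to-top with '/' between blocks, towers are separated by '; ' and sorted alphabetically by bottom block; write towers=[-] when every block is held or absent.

step 1 (unstack(A, B)): towers=[C/B; D/E] holding=A
step 2 (stack(A, E)): towers=[C/B; D/E/A] holding=-
step 3 (unstack(A, E)): towers=[C/B; D/E] holding=A
step 4 (putdown(A)): towers=[A; C/B; D/E] holding=-
step 5 (unstack(E, D)): towers=[A; C/B; D] holding=E
step 6 (putdown(E)): towers=[A; C/B; D; E] holding=-

towers=[A; C/B; D; E] holding=-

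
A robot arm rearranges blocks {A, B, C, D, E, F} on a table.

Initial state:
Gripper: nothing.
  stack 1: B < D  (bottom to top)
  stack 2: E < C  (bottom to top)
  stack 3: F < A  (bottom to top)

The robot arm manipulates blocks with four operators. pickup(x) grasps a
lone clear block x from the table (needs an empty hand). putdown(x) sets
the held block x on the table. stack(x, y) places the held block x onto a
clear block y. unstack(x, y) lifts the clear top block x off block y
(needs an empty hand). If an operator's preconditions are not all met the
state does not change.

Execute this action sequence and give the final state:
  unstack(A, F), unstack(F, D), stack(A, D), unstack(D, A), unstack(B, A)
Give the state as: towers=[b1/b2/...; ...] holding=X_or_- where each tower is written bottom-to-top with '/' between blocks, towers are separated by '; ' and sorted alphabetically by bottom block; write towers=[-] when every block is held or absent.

towers=[B/D/A; E/C; F] holding=-

step 1 (unstack(A, F)): towers=[B/D; E/C; F] holding=A
step 2 (unstack(F, D)) [no-op]: towers=[B/D; E/C; F] holding=A
step 3 (stack(A, D)): towers=[B/D/A; E/C; F] holding=-
step 4 (unstack(D, A)) [no-op]: towers=[B/D/A; E/C; F] holding=-
step 5 (unstack(B, A)) [no-op]: towers=[B/D/A; E/C; F] holding=-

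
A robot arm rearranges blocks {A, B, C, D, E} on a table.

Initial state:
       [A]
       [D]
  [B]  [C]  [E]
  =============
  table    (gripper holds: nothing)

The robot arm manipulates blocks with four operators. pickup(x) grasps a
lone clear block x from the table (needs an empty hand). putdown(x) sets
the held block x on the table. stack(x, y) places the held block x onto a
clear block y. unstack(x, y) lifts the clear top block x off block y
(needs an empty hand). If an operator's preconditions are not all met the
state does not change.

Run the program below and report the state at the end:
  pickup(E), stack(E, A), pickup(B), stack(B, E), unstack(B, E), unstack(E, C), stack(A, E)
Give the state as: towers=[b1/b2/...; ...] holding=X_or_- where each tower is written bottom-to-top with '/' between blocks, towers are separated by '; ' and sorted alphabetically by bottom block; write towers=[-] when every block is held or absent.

step 1 (pickup(E)): towers=[B; C/D/A] holding=E
step 2 (stack(E, A)): towers=[B; C/D/A/E] holding=-
step 3 (pickup(B)): towers=[C/D/A/E] holding=B
step 4 (stack(B, E)): towers=[C/D/A/E/B] holding=-
step 5 (unstack(B, E)): towers=[C/D/A/E] holding=B
step 6 (unstack(E, C)) [no-op]: towers=[C/D/A/E] holding=B
step 7 (stack(A, E)) [no-op]: towers=[C/D/A/E] holding=B

towers=[C/D/A/E] holding=B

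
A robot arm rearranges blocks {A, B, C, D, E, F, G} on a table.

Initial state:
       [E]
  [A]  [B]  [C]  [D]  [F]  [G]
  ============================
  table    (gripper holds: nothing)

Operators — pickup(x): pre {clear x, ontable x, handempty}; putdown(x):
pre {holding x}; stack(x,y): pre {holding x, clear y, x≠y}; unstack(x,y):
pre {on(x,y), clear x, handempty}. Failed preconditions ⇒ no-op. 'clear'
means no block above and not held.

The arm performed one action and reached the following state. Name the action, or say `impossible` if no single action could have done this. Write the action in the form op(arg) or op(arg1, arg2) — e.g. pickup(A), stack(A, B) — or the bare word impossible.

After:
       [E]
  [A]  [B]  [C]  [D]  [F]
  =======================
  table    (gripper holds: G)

target: towers=[A; B/E; C; D; F] holding=G
         pickup(F) → towers=[A; B/E; C; D; G] holding=F
         pickup(G) → towers=[A; B/E; C; D; F] holding=G  ← match
         pickup(D) → towers=[A; B/E; C; F; G] holding=D
         pickup(A) → towers=[B/E; C; D; F; G] holding=A
     unstack(E, B) → towers=[A; B; C; D; F; G] holding=E
         pickup(C) → towers=[A; B/E; D; F; G] holding=C

pickup(G)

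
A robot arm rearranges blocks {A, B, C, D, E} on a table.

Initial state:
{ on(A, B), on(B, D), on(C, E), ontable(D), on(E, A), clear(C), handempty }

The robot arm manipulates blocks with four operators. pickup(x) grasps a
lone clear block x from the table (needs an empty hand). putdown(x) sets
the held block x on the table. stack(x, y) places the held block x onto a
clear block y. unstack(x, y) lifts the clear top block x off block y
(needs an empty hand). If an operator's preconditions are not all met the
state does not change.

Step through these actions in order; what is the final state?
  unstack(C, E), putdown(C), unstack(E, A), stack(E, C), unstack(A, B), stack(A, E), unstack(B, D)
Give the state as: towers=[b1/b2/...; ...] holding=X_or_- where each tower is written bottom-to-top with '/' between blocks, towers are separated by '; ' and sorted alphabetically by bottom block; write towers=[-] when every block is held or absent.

towers=[C/E/A; D] holding=B

step 1 (unstack(C, E)): towers=[D/B/A/E] holding=C
step 2 (putdown(C)): towers=[C; D/B/A/E] holding=-
step 3 (unstack(E, A)): towers=[C; D/B/A] holding=E
step 4 (stack(E, C)): towers=[C/E; D/B/A] holding=-
step 5 (unstack(A, B)): towers=[C/E; D/B] holding=A
step 6 (stack(A, E)): towers=[C/E/A; D/B] holding=-
step 7 (unstack(B, D)): towers=[C/E/A; D] holding=B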